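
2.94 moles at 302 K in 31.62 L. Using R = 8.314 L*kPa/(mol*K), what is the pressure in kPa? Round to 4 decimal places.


PV = nRT, solve for P = nRT / V.
nRT = 2.94 * 8.314 * 302 = 7381.8343
P = 7381.8343 / 31.62
P = 233.45459519 kPa, rounded to 4 dp:

233.4546 kPa


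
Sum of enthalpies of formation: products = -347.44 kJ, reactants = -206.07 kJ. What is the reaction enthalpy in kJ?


dH_rxn = sum(dH_f products) - sum(dH_f reactants)
dH_rxn = -347.44 - (-206.07)
dH_rxn = -141.37 kJ:

-141.37 kJ


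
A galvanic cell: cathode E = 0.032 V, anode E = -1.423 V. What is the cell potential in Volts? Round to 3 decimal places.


Standard cell potential: E_cell = E_cathode - E_anode.
E_cell = 0.032 - (-1.423)
E_cell = 1.455 V, rounded to 3 dp:

1.455 V


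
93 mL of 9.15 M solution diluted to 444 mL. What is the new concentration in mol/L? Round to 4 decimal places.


Dilution: M1*V1 = M2*V2, solve for M2.
M2 = M1*V1 / V2
M2 = 9.15 * 93 / 444
M2 = 850.95 / 444
M2 = 1.91655405 mol/L, rounded to 4 dp:

1.9166 mol/L


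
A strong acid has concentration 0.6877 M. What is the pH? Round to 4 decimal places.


A strong acid dissociates completely, so [H+] equals the given concentration.
pH = -log10([H+]) = -log10(0.6877)
pH = 0.16260098, rounded to 4 dp:

0.1626


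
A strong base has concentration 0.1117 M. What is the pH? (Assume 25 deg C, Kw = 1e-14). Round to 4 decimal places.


A strong base dissociates completely, so [OH-] equals the given concentration.
pOH = -log10([OH-]) = -log10(0.1117) = 0.951947
pH = 14 - pOH = 14 - 0.951947
pH = 13.048053, rounded to 4 dp:

13.0481


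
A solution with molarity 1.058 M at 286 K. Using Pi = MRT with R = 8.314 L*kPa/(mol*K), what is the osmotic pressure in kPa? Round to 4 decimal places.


Osmotic pressure (van't Hoff): Pi = M*R*T.
RT = 8.314 * 286 = 2377.804
Pi = 1.058 * 2377.804
Pi = 2515.716632 kPa, rounded to 4 dp:

2515.7166 kPa


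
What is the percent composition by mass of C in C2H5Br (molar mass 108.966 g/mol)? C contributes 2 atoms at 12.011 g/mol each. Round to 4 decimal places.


pct = 100 * (n_elem * M_elem) / M_total
mass_contribution = 2 * 12.011 = 24.022 g/mol
pct = 100 * 24.022 / 108.966
pct = 22.04540866 %, rounded to 4 dp:

22.0454 %


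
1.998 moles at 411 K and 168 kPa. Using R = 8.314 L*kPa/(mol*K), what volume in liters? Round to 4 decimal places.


PV = nRT, solve for V = nRT / P.
nRT = 1.998 * 8.314 * 411 = 6827.2739
V = 6827.2739 / 168
V = 40.63853512 L, rounded to 4 dp:

40.6385 L


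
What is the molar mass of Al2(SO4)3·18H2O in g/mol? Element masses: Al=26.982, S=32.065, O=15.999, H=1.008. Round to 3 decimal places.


M = sum(count * atomic_mass) over atoms.
M = 2*26.982 + 3*32.065 + 30*15.999 + 36*1.008
M = 53.964 + 96.195 + 479.97 + 36.288
M = 666.417 g/mol, rounded to 3 dp:

666.417 g/mol


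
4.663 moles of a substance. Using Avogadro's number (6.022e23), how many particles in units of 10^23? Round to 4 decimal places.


N = n * NA, then divide by 1e23 for the requested units.
N / 1e23 = n * 6.022
N / 1e23 = 4.663 * 6.022
N / 1e23 = 28.080586, rounded to 4 dp:

28.0806


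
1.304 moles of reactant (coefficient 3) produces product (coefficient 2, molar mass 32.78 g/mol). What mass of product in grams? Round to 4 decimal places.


Use the coefficient ratio to convert reactant moles to product moles, then multiply by the product's molar mass.
moles_P = moles_R * (coeff_P / coeff_R) = 1.304 * (2/3) = 0.869333
mass_P = moles_P * M_P = 0.869333 * 32.78
mass_P = 28.49673574 g, rounded to 4 dp:

28.4967 g


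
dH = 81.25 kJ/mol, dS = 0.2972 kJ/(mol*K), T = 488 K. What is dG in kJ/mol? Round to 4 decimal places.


Gibbs: dG = dH - T*dS (consistent units, dS already in kJ/(mol*K)).
T*dS = 488 * 0.2972 = 145.0336
dG = 81.25 - (145.0336)
dG = -63.7836 kJ/mol, rounded to 4 dp:

-63.7836 kJ/mol


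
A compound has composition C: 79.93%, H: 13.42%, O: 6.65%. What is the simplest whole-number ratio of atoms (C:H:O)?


Assume 100 g of compound, divide each mass% by atomic mass to get moles, then normalize by the smallest to get a raw atom ratio.
Moles per 100 g: C: 79.93/12.011 = 6.6547, H: 13.42/1.008 = 13.3135, O: 6.65/15.999 = 0.4157
Raw ratio (divide by min = 0.4157): C: 16.01, H: 32.03, O: 1.0
Multiply by 1 to clear fractions: C: 16.01 ~= 16, H: 32.03 ~= 32, O: 1.0 ~= 1
Reduce by GCD to get the simplest whole-number ratio:

16:32:1


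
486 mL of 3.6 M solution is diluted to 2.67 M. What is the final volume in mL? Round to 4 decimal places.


Dilution: M1*V1 = M2*V2, solve for V2.
V2 = M1*V1 / M2
V2 = 3.6 * 486 / 2.67
V2 = 1749.6 / 2.67
V2 = 655.28089888 mL, rounded to 4 dp:

655.2809 mL


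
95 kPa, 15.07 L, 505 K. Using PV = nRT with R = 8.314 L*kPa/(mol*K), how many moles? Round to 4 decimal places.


PV = nRT, solve for n = PV / (RT).
PV = 95 * 15.07 = 1431.65
RT = 8.314 * 505 = 4198.57
n = 1431.65 / 4198.57
n = 0.34098514 mol, rounded to 4 dp:

0.3410 mol


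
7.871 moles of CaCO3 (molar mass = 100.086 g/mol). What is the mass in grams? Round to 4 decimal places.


mass = n * M
mass = 7.871 * 100.086
mass = 787.776906 g, rounded to 4 dp:

787.7769 g


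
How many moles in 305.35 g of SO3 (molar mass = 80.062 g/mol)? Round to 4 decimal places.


n = mass / M
n = 305.35 / 80.062
n = 3.81391921 mol, rounded to 4 dp:

3.8139 mol


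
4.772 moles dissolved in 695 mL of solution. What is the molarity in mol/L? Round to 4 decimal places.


Convert volume to liters: V_L = V_mL / 1000.
V_L = 695 / 1000 = 0.695 L
M = n / V_L = 4.772 / 0.695
M = 6.86618705 mol/L, rounded to 4 dp:

6.8662 mol/L


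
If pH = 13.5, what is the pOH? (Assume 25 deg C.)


At 25 deg C, pH + pOH = 14.
pOH = 14 - pH = 14 - 13.5
pOH = 0.5:

0.50


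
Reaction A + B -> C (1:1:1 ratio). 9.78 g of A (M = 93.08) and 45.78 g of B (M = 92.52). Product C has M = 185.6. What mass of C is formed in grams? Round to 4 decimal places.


Find moles of each reactant; the smaller value is the limiting reagent in a 1:1:1 reaction, so moles_C equals moles of the limiter.
n_A = mass_A / M_A = 9.78 / 93.08 = 0.105071 mol
n_B = mass_B / M_B = 45.78 / 92.52 = 0.494812 mol
Limiting reagent: A (smaller), n_limiting = 0.105071 mol
mass_C = n_limiting * M_C = 0.105071 * 185.6
mass_C = 19.5011776 g, rounded to 4 dp:

19.5012 g


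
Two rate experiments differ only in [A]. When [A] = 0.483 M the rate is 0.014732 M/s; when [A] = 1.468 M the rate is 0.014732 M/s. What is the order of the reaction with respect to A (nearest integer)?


Rate is proportional to [A]^n, so rate2/rate1 = ([A]2/[A]1)^n. Take logs to solve for n.
rate2/rate1 = 0.014732 / 0.014732 = 1.0
[A]2/[A]1 = 1.468 / 0.483 = 3.0393
n = ln(1.0) / ln(3.0393) = 0.0
Nearest integer order:

0


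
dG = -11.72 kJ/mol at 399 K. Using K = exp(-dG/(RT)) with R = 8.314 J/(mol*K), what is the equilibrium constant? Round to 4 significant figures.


dG is in kJ/mol; multiply by 1000 to match R in J/(mol*K).
RT = 8.314 * 399 = 3317.286 J/mol
exponent = -dG*1000 / (RT) = -(-11.72*1000) / 3317.286 = 3.53300861
K = exp(3.53300861)
K = 34.226788, rounded to 4 significant figures:

34.23


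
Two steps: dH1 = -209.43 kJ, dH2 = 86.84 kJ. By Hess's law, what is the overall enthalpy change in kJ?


Hess's law: enthalpy is a state function, so add the step enthalpies.
dH_total = dH1 + dH2 = -209.43 + (86.84)
dH_total = -122.59 kJ:

-122.59 kJ


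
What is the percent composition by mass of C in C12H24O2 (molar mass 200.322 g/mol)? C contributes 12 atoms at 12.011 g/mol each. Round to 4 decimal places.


pct = 100 * (n_elem * M_elem) / M_total
mass_contribution = 12 * 12.011 = 144.132 g/mol
pct = 100 * 144.132 / 200.322
pct = 71.95016024 %, rounded to 4 dp:

71.9502 %


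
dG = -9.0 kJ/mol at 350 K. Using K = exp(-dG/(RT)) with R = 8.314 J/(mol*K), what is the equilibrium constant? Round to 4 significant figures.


dG is in kJ/mol; multiply by 1000 to match R in J/(mol*K).
RT = 8.314 * 350 = 2909.9 J/mol
exponent = -dG*1000 / (RT) = -(-9.0*1000) / 2909.9 = 3.09288979
K = exp(3.09288979)
K = 22.040679, rounded to 4 significant figures:

22.04


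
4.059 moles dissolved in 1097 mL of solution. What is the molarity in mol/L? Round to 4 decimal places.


Convert volume to liters: V_L = V_mL / 1000.
V_L = 1097 / 1000 = 1.097 L
M = n / V_L = 4.059 / 1.097
M = 3.70009116 mol/L, rounded to 4 dp:

3.7001 mol/L


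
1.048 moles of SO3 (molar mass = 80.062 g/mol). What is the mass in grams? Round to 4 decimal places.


mass = n * M
mass = 1.048 * 80.062
mass = 83.904976 g, rounded to 4 dp:

83.9050 g


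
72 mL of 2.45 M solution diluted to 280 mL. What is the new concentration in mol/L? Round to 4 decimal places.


Dilution: M1*V1 = M2*V2, solve for M2.
M2 = M1*V1 / V2
M2 = 2.45 * 72 / 280
M2 = 176.4 / 280
M2 = 0.63 mol/L, rounded to 4 dp:

0.6300 mol/L


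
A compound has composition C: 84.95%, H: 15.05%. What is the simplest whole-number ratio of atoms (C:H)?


Assume 100 g of compound, divide each mass% by atomic mass to get moles, then normalize by the smallest to get a raw atom ratio.
Moles per 100 g: C: 84.95/12.011 = 7.0727, H: 15.05/1.008 = 14.9306
Raw ratio (divide by min = 7.0727): C: 1.0, H: 2.111
Multiply by 9 to clear fractions: C: 9.0 ~= 9, H: 18.999 ~= 19
Reduce by GCD to get the simplest whole-number ratio:

9:19


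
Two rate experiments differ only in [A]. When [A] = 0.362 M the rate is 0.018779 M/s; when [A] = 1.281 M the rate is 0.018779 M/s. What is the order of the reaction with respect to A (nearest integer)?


Rate is proportional to [A]^n, so rate2/rate1 = ([A]2/[A]1)^n. Take logs to solve for n.
rate2/rate1 = 0.018779 / 0.018779 = 1.0
[A]2/[A]1 = 1.281 / 0.362 = 3.5387
n = ln(1.0) / ln(3.5387) = 0.0
Nearest integer order:

0


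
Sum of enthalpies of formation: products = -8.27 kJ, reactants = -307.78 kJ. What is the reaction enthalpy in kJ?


dH_rxn = sum(dH_f products) - sum(dH_f reactants)
dH_rxn = -8.27 - (-307.78)
dH_rxn = 299.51 kJ:

299.51 kJ


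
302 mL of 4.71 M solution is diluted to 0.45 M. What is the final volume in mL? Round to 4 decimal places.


Dilution: M1*V1 = M2*V2, solve for V2.
V2 = M1*V1 / M2
V2 = 4.71 * 302 / 0.45
V2 = 1422.42 / 0.45
V2 = 3160.93333333 mL, rounded to 4 dp:

3160.9333 mL


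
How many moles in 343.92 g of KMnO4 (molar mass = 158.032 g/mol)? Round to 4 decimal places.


n = mass / M
n = 343.92 / 158.032
n = 2.1762681 mol, rounded to 4 dp:

2.1763 mol


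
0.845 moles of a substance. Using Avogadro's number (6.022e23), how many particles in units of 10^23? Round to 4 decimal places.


N = n * NA, then divide by 1e23 for the requested units.
N / 1e23 = n * 6.022
N / 1e23 = 0.845 * 6.022
N / 1e23 = 5.08859, rounded to 4 dp:

5.0886


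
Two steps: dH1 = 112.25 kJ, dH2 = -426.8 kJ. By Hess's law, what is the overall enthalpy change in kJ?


Hess's law: enthalpy is a state function, so add the step enthalpies.
dH_total = dH1 + dH2 = 112.25 + (-426.8)
dH_total = -314.55 kJ:

-314.55 kJ


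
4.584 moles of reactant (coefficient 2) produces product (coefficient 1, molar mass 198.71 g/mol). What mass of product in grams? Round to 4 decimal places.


Use the coefficient ratio to convert reactant moles to product moles, then multiply by the product's molar mass.
moles_P = moles_R * (coeff_P / coeff_R) = 4.584 * (1/2) = 2.292
mass_P = moles_P * M_P = 2.292 * 198.71
mass_P = 455.44332 g, rounded to 4 dp:

455.4433 g


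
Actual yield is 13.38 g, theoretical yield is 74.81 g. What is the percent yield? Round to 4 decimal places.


% yield = 100 * actual / theoretical
% yield = 100 * 13.38 / 74.81
% yield = 17.88530945 %, rounded to 4 dp:

17.8853 %


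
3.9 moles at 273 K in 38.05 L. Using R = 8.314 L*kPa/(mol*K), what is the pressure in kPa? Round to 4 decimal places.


PV = nRT, solve for P = nRT / V.
nRT = 3.9 * 8.314 * 273 = 8851.9158
P = 8851.9158 / 38.05
P = 232.63904862 kPa, rounded to 4 dp:

232.6390 kPa


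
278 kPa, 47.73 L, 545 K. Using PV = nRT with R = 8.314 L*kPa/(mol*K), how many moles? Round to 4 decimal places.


PV = nRT, solve for n = PV / (RT).
PV = 278 * 47.73 = 13268.94
RT = 8.314 * 545 = 4531.13
n = 13268.94 / 4531.13
n = 2.92839535 mol, rounded to 4 dp:

2.9284 mol


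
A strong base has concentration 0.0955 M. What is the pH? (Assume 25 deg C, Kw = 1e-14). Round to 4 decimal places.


A strong base dissociates completely, so [OH-] equals the given concentration.
pOH = -log10([OH-]) = -log10(0.0955) = 1.019997
pH = 14 - pOH = 14 - 1.019997
pH = 12.980003, rounded to 4 dp:

12.9800


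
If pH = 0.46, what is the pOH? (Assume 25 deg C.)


At 25 deg C, pH + pOH = 14.
pOH = 14 - pH = 14 - 0.46
pOH = 13.54:

13.54


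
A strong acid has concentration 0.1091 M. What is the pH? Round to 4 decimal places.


A strong acid dissociates completely, so [H+] equals the given concentration.
pH = -log10([H+]) = -log10(0.1091)
pH = 0.96217525, rounded to 4 dp:

0.9622


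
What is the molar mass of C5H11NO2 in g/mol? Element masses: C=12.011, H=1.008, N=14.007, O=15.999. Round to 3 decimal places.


M = sum(count * atomic_mass) over atoms.
M = 5*12.011 + 11*1.008 + 1*14.007 + 2*15.999
M = 60.055 + 11.088 + 14.007 + 31.998
M = 117.148 g/mol, rounded to 3 dp:

117.148 g/mol


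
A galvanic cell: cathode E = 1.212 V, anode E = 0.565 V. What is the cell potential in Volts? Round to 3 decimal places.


Standard cell potential: E_cell = E_cathode - E_anode.
E_cell = 1.212 - (0.565)
E_cell = 0.647 V, rounded to 3 dp:

0.647 V


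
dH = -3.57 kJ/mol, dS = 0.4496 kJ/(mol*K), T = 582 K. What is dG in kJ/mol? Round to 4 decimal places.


Gibbs: dG = dH - T*dS (consistent units, dS already in kJ/(mol*K)).
T*dS = 582 * 0.4496 = 261.6672
dG = -3.57 - (261.6672)
dG = -265.2372 kJ/mol, rounded to 4 dp:

-265.2372 kJ/mol


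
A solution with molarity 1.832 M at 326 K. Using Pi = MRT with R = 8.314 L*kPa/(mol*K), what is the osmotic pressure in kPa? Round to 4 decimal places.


Osmotic pressure (van't Hoff): Pi = M*R*T.
RT = 8.314 * 326 = 2710.364
Pi = 1.832 * 2710.364
Pi = 4965.386848 kPa, rounded to 4 dp:

4965.3868 kPa


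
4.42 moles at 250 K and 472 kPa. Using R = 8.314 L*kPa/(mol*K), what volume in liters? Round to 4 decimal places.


PV = nRT, solve for V = nRT / P.
nRT = 4.42 * 8.314 * 250 = 9186.97
V = 9186.97 / 472
V = 19.46391949 L, rounded to 4 dp:

19.4639 L


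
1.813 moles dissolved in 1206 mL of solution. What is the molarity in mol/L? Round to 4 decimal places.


Convert volume to liters: V_L = V_mL / 1000.
V_L = 1206 / 1000 = 1.206 L
M = n / V_L = 1.813 / 1.206
M = 1.50331675 mol/L, rounded to 4 dp:

1.5033 mol/L


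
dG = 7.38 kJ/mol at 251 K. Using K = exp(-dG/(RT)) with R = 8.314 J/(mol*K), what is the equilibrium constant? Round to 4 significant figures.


dG is in kJ/mol; multiply by 1000 to match R in J/(mol*K).
RT = 8.314 * 251 = 2086.814 J/mol
exponent = -dG*1000 / (RT) = -(7.38*1000) / 2086.814 = -3.53649151
K = exp(-3.53649151)
K = 0.029115299, rounded to 4 significant figures:

0.02912


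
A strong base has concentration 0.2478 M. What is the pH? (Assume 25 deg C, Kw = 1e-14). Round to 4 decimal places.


A strong base dissociates completely, so [OH-] equals the given concentration.
pOH = -log10([OH-]) = -log10(0.2478) = 0.605899
pH = 14 - pOH = 14 - 0.605899
pH = 13.394101, rounded to 4 dp:

13.3941


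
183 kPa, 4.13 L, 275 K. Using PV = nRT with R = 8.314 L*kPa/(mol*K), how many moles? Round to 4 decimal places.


PV = nRT, solve for n = PV / (RT).
PV = 183 * 4.13 = 755.79
RT = 8.314 * 275 = 2286.35
n = 755.79 / 2286.35
n = 0.33056619 mol, rounded to 4 dp:

0.3306 mol


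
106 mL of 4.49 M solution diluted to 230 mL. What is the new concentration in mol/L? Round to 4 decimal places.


Dilution: M1*V1 = M2*V2, solve for M2.
M2 = M1*V1 / V2
M2 = 4.49 * 106 / 230
M2 = 475.94 / 230
M2 = 2.06930435 mol/L, rounded to 4 dp:

2.0693 mol/L


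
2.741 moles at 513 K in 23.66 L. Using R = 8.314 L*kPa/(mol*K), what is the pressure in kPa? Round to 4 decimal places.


PV = nRT, solve for P = nRT / V.
nRT = 2.741 * 8.314 * 513 = 11690.5898
P = 11690.5898 / 23.66
P = 494.10776839 kPa, rounded to 4 dp:

494.1078 kPa


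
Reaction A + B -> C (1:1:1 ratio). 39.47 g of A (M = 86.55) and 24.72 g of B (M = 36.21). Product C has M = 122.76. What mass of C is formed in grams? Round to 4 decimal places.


Find moles of each reactant; the smaller value is the limiting reagent in a 1:1:1 reaction, so moles_C equals moles of the limiter.
n_A = mass_A / M_A = 39.47 / 86.55 = 0.456037 mol
n_B = mass_B / M_B = 24.72 / 36.21 = 0.682684 mol
Limiting reagent: A (smaller), n_limiting = 0.456037 mol
mass_C = n_limiting * M_C = 0.456037 * 122.76
mass_C = 55.98310212 g, rounded to 4 dp:

55.9831 g


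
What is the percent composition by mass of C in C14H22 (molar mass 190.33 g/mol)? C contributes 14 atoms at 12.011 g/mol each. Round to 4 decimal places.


pct = 100 * (n_elem * M_elem) / M_total
mass_contribution = 14 * 12.011 = 168.154 g/mol
pct = 100 * 168.154 / 190.33
pct = 88.34865759 %, rounded to 4 dp:

88.3487 %


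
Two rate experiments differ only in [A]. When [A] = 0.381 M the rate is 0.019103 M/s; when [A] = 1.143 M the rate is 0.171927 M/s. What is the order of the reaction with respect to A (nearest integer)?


Rate is proportional to [A]^n, so rate2/rate1 = ([A]2/[A]1)^n. Take logs to solve for n.
rate2/rate1 = 0.171927 / 0.019103 = 9.0
[A]2/[A]1 = 1.143 / 0.381 = 3.0
n = ln(9.0) / ln(3.0) = 2.0
Nearest integer order:

2


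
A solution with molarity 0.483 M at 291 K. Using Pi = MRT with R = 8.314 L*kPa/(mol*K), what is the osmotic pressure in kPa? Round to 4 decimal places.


Osmotic pressure (van't Hoff): Pi = M*R*T.
RT = 8.314 * 291 = 2419.374
Pi = 0.483 * 2419.374
Pi = 1168.557642 kPa, rounded to 4 dp:

1168.5576 kPa


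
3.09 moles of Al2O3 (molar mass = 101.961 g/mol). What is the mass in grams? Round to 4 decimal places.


mass = n * M
mass = 3.09 * 101.961
mass = 315.05949 g, rounded to 4 dp:

315.0595 g


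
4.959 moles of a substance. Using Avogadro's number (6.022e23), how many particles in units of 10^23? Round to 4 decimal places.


N = n * NA, then divide by 1e23 for the requested units.
N / 1e23 = n * 6.022
N / 1e23 = 4.959 * 6.022
N / 1e23 = 29.863098, rounded to 4 dp:

29.8631


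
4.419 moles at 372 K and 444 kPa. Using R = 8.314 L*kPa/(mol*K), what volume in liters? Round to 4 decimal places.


PV = nRT, solve for V = nRT / P.
nRT = 4.419 * 8.314 * 372 = 13667.1186
V = 13667.1186 / 444
V = 30.78179865 L, rounded to 4 dp:

30.7818 L


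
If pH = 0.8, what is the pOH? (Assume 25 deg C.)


At 25 deg C, pH + pOH = 14.
pOH = 14 - pH = 14 - 0.8
pOH = 13.2:

13.20


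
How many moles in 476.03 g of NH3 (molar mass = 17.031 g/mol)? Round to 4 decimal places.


n = mass / M
n = 476.03 / 17.031
n = 27.95079561 mol, rounded to 4 dp:

27.9508 mol


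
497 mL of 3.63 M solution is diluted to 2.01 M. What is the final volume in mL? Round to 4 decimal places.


Dilution: M1*V1 = M2*V2, solve for V2.
V2 = M1*V1 / M2
V2 = 3.63 * 497 / 2.01
V2 = 1804.11 / 2.01
V2 = 897.56716418 mL, rounded to 4 dp:

897.5672 mL


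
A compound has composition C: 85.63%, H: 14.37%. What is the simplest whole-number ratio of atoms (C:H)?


Assume 100 g of compound, divide each mass% by atomic mass to get moles, then normalize by the smallest to get a raw atom ratio.
Moles per 100 g: C: 85.63/12.011 = 7.1293, H: 14.37/1.008 = 14.256
Raw ratio (divide by min = 7.1293): C: 1.0, H: 2.0
Multiply by 1 to clear fractions: C: 1.0 ~= 1, H: 2.0 ~= 2
Reduce by GCD to get the simplest whole-number ratio:

1:2


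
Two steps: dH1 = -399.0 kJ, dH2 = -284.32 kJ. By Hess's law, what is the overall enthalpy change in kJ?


Hess's law: enthalpy is a state function, so add the step enthalpies.
dH_total = dH1 + dH2 = -399.0 + (-284.32)
dH_total = -683.32 kJ:

-683.32 kJ


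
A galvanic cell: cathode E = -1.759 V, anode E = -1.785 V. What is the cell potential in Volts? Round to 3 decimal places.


Standard cell potential: E_cell = E_cathode - E_anode.
E_cell = -1.759 - (-1.785)
E_cell = 0.026 V, rounded to 3 dp:

0.026 V


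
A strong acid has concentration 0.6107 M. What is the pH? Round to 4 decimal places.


A strong acid dissociates completely, so [H+] equals the given concentration.
pH = -log10([H+]) = -log10(0.6107)
pH = 0.21417208, rounded to 4 dp:

0.2142


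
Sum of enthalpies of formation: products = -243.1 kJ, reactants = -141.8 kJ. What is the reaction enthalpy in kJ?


dH_rxn = sum(dH_f products) - sum(dH_f reactants)
dH_rxn = -243.1 - (-141.8)
dH_rxn = -101.3 kJ:

-101.30 kJ


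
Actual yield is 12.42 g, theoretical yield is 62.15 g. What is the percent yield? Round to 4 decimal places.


% yield = 100 * actual / theoretical
% yield = 100 * 12.42 / 62.15
% yield = 19.9839099 %, rounded to 4 dp:

19.9839 %


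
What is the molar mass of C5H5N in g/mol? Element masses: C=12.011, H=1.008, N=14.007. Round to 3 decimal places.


M = sum(count * atomic_mass) over atoms.
M = 5*12.011 + 5*1.008 + 1*14.007
M = 60.055 + 5.04 + 14.007
M = 79.102 g/mol, rounded to 3 dp:

79.102 g/mol


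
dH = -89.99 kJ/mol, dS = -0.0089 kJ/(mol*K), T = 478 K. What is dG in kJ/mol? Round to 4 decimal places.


Gibbs: dG = dH - T*dS (consistent units, dS already in kJ/(mol*K)).
T*dS = 478 * -0.0089 = -4.2542
dG = -89.99 - (-4.2542)
dG = -85.7358 kJ/mol, rounded to 4 dp:

-85.7358 kJ/mol


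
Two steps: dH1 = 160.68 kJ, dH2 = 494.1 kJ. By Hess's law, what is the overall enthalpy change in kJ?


Hess's law: enthalpy is a state function, so add the step enthalpies.
dH_total = dH1 + dH2 = 160.68 + (494.1)
dH_total = 654.78 kJ:

654.78 kJ


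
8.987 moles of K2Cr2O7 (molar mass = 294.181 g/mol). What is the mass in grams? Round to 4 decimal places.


mass = n * M
mass = 8.987 * 294.181
mass = 2643.804647 g, rounded to 4 dp:

2643.8046 g


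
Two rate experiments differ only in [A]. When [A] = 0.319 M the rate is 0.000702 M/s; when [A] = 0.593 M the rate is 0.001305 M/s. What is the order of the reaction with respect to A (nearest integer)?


Rate is proportional to [A]^n, so rate2/rate1 = ([A]2/[A]1)^n. Take logs to solve for n.
rate2/rate1 = 0.001305 / 0.000702 = 1.859
[A]2/[A]1 = 0.593 / 0.319 = 1.8589
n = ln(1.859) / ln(1.8589) = 1.0
Nearest integer order:

1


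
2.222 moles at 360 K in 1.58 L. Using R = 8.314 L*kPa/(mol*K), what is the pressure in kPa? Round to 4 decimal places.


PV = nRT, solve for P = nRT / V.
nRT = 2.222 * 8.314 * 360 = 6650.5349
P = 6650.5349 / 1.58
P = 4209.1993038 kPa, rounded to 4 dp:

4209.1993 kPa


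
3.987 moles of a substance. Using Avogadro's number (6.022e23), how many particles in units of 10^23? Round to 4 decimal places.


N = n * NA, then divide by 1e23 for the requested units.
N / 1e23 = n * 6.022
N / 1e23 = 3.987 * 6.022
N / 1e23 = 24.009714, rounded to 4 dp:

24.0097


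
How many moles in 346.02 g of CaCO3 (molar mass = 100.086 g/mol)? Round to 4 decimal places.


n = mass / M
n = 346.02 / 100.086
n = 3.45722678 mol, rounded to 4 dp:

3.4572 mol


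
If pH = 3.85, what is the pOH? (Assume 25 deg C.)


At 25 deg C, pH + pOH = 14.
pOH = 14 - pH = 14 - 3.85
pOH = 10.15:

10.15


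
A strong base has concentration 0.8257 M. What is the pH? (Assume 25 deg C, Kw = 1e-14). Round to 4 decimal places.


A strong base dissociates completely, so [OH-] equals the given concentration.
pOH = -log10([OH-]) = -log10(0.8257) = 0.083178
pH = 14 - pOH = 14 - 0.083178
pH = 13.916822, rounded to 4 dp:

13.9168


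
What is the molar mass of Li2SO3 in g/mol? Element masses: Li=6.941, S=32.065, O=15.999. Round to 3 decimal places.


M = sum(count * atomic_mass) over atoms.
M = 2*6.941 + 1*32.065 + 3*15.999
M = 13.882 + 32.065 + 47.997
M = 93.944 g/mol, rounded to 3 dp:

93.944 g/mol


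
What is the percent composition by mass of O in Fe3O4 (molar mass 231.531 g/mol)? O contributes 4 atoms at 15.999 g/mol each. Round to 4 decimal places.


pct = 100 * (n_elem * M_elem) / M_total
mass_contribution = 4 * 15.999 = 63.996 g/mol
pct = 100 * 63.996 / 231.531
pct = 27.64035917 %, rounded to 4 dp:

27.6404 %


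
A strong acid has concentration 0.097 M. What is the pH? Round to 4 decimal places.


A strong acid dissociates completely, so [H+] equals the given concentration.
pH = -log10([H+]) = -log10(0.097)
pH = 1.01322827, rounded to 4 dp:

1.0132


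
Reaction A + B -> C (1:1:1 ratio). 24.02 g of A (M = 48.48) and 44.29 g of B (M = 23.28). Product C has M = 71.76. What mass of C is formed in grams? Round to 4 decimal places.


Find moles of each reactant; the smaller value is the limiting reagent in a 1:1:1 reaction, so moles_C equals moles of the limiter.
n_A = mass_A / M_A = 24.02 / 48.48 = 0.495462 mol
n_B = mass_B / M_B = 44.29 / 23.28 = 1.902491 mol
Limiting reagent: A (smaller), n_limiting = 0.495462 mol
mass_C = n_limiting * M_C = 0.495462 * 71.76
mass_C = 35.55435312 g, rounded to 4 dp:

35.5544 g


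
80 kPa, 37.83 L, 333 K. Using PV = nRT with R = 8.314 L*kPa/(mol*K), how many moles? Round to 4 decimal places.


PV = nRT, solve for n = PV / (RT).
PV = 80 * 37.83 = 3026.4
RT = 8.314 * 333 = 2768.562
n = 3026.4 / 2768.562
n = 1.09313066 mol, rounded to 4 dp:

1.0931 mol


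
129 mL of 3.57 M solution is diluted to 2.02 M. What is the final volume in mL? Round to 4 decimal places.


Dilution: M1*V1 = M2*V2, solve for V2.
V2 = M1*V1 / M2
V2 = 3.57 * 129 / 2.02
V2 = 460.53 / 2.02
V2 = 227.98514851 mL, rounded to 4 dp:

227.9851 mL


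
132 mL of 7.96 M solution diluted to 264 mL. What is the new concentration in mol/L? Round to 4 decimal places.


Dilution: M1*V1 = M2*V2, solve for M2.
M2 = M1*V1 / V2
M2 = 7.96 * 132 / 264
M2 = 1050.72 / 264
M2 = 3.98 mol/L, rounded to 4 dp:

3.9800 mol/L


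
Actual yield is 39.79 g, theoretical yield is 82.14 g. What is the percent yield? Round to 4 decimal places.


% yield = 100 * actual / theoretical
% yield = 100 * 39.79 / 82.14
% yield = 48.44168493 %, rounded to 4 dp:

48.4417 %


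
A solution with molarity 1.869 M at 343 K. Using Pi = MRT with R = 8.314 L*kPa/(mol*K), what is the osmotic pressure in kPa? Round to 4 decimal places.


Osmotic pressure (van't Hoff): Pi = M*R*T.
RT = 8.314 * 343 = 2851.702
Pi = 1.869 * 2851.702
Pi = 5329.831038 kPa, rounded to 4 dp:

5329.8310 kPa


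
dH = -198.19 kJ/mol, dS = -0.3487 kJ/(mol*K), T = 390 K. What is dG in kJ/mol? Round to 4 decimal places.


Gibbs: dG = dH - T*dS (consistent units, dS already in kJ/(mol*K)).
T*dS = 390 * -0.3487 = -135.993
dG = -198.19 - (-135.993)
dG = -62.197 kJ/mol, rounded to 4 dp:

-62.1970 kJ/mol


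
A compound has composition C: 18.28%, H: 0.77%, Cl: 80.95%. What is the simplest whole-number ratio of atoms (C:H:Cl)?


Assume 100 g of compound, divide each mass% by atomic mass to get moles, then normalize by the smallest to get a raw atom ratio.
Moles per 100 g: C: 18.28/12.011 = 1.5219, H: 0.77/1.008 = 0.7639, Cl: 80.95/35.453 = 2.2833
Raw ratio (divide by min = 0.7639): C: 1.992, H: 1.0, Cl: 2.989
Multiply by 1 to clear fractions: C: 1.992 ~= 2, H: 1.0 ~= 1, Cl: 2.989 ~= 3
Reduce by GCD to get the simplest whole-number ratio:

2:1:3


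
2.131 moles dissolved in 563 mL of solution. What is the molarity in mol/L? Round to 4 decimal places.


Convert volume to liters: V_L = V_mL / 1000.
V_L = 563 / 1000 = 0.563 L
M = n / V_L = 2.131 / 0.563
M = 3.78507993 mol/L, rounded to 4 dp:

3.7851 mol/L


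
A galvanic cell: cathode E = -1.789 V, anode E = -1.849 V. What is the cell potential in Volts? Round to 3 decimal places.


Standard cell potential: E_cell = E_cathode - E_anode.
E_cell = -1.789 - (-1.849)
E_cell = 0.06 V, rounded to 3 dp:

0.060 V


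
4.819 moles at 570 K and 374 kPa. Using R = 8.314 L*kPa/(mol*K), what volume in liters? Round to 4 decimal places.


PV = nRT, solve for V = nRT / P.
nRT = 4.819 * 8.314 * 570 = 22837.1446
V = 22837.1446 / 374
V = 61.06188396 L, rounded to 4 dp:

61.0619 L


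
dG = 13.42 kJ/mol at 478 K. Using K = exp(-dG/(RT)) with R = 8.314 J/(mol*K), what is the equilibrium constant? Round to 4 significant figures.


dG is in kJ/mol; multiply by 1000 to match R in J/(mol*K).
RT = 8.314 * 478 = 3974.092 J/mol
exponent = -dG*1000 / (RT) = -(13.42*1000) / 3974.092 = -3.376872
K = exp(-3.376872)
K = 0.034154122, rounded to 4 significant figures:

0.03415


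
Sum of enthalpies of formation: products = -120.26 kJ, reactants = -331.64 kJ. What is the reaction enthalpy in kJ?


dH_rxn = sum(dH_f products) - sum(dH_f reactants)
dH_rxn = -120.26 - (-331.64)
dH_rxn = 211.38 kJ:

211.38 kJ


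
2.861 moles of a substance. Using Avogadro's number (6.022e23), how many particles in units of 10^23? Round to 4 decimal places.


N = n * NA, then divide by 1e23 for the requested units.
N / 1e23 = n * 6.022
N / 1e23 = 2.861 * 6.022
N / 1e23 = 17.228942, rounded to 4 dp:

17.2289


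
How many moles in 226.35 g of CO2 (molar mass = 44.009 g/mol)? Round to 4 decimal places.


n = mass / M
n = 226.35 / 44.009
n = 5.14326615 mol, rounded to 4 dp:

5.1433 mol


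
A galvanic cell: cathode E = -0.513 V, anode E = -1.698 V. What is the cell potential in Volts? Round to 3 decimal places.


Standard cell potential: E_cell = E_cathode - E_anode.
E_cell = -0.513 - (-1.698)
E_cell = 1.185 V, rounded to 3 dp:

1.185 V


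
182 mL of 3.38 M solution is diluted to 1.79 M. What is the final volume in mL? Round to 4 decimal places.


Dilution: M1*V1 = M2*V2, solve for V2.
V2 = M1*V1 / M2
V2 = 3.38 * 182 / 1.79
V2 = 615.16 / 1.79
V2 = 343.66480447 mL, rounded to 4 dp:

343.6648 mL


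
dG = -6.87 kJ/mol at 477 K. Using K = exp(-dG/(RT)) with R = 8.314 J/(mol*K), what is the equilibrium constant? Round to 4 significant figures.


dG is in kJ/mol; multiply by 1000 to match R in J/(mol*K).
RT = 8.314 * 477 = 3965.778 J/mol
exponent = -dG*1000 / (RT) = -(-6.87*1000) / 3965.778 = 1.73232087
K = exp(1.73232087)
K = 5.6537603, rounded to 4 significant figures:

5.654


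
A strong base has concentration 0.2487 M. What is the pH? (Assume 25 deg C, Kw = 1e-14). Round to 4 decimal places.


A strong base dissociates completely, so [OH-] equals the given concentration.
pOH = -log10([OH-]) = -log10(0.2487) = 0.604324
pH = 14 - pOH = 14 - 0.604324
pH = 13.395676, rounded to 4 dp:

13.3957


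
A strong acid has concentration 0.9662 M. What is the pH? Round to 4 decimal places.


A strong acid dissociates completely, so [H+] equals the given concentration.
pH = -log10([H+]) = -log10(0.9662)
pH = 0.01493297, rounded to 4 dp:

0.0149


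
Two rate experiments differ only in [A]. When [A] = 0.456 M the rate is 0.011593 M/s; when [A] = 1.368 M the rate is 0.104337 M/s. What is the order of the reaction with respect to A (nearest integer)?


Rate is proportional to [A]^n, so rate2/rate1 = ([A]2/[A]1)^n. Take logs to solve for n.
rate2/rate1 = 0.104337 / 0.011593 = 9.0
[A]2/[A]1 = 1.368 / 0.456 = 3.0
n = ln(9.0) / ln(3.0) = 2.0
Nearest integer order:

2


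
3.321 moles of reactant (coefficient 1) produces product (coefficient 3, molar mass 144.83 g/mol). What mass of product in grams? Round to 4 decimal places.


Use the coefficient ratio to convert reactant moles to product moles, then multiply by the product's molar mass.
moles_P = moles_R * (coeff_P / coeff_R) = 3.321 * (3/1) = 9.963
mass_P = moles_P * M_P = 9.963 * 144.83
mass_P = 1442.94129 g, rounded to 4 dp:

1442.9413 g


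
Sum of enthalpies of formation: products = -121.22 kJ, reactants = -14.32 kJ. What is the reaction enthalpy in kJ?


dH_rxn = sum(dH_f products) - sum(dH_f reactants)
dH_rxn = -121.22 - (-14.32)
dH_rxn = -106.9 kJ:

-106.90 kJ


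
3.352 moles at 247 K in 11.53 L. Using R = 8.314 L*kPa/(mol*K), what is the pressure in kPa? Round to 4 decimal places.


PV = nRT, solve for P = nRT / V.
nRT = 3.352 * 8.314 * 247 = 6883.5264
P = 6883.5264 / 11.53
P = 597.0100954 kPa, rounded to 4 dp:

597.0101 kPa


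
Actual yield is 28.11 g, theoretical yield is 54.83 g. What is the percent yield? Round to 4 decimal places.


% yield = 100 * actual / theoretical
% yield = 100 * 28.11 / 54.83
% yield = 51.26755426 %, rounded to 4 dp:

51.2676 %


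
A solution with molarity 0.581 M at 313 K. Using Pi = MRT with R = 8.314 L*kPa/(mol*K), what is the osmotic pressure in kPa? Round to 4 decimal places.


Osmotic pressure (van't Hoff): Pi = M*R*T.
RT = 8.314 * 313 = 2602.282
Pi = 0.581 * 2602.282
Pi = 1511.925842 kPa, rounded to 4 dp:

1511.9258 kPa


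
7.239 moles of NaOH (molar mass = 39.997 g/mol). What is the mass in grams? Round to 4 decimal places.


mass = n * M
mass = 7.239 * 39.997
mass = 289.538283 g, rounded to 4 dp:

289.5383 g


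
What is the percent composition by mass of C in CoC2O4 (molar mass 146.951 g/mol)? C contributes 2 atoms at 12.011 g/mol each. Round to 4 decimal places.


pct = 100 * (n_elem * M_elem) / M_total
mass_contribution = 2 * 12.011 = 24.022 g/mol
pct = 100 * 24.022 / 146.951
pct = 16.34694558 %, rounded to 4 dp:

16.3469 %


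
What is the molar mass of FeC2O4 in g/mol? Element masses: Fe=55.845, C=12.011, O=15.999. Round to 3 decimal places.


M = sum(count * atomic_mass) over atoms.
M = 1*55.845 + 2*12.011 + 4*15.999
M = 55.845 + 24.022 + 63.996
M = 143.863 g/mol, rounded to 3 dp:

143.863 g/mol


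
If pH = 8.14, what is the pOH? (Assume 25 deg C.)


At 25 deg C, pH + pOH = 14.
pOH = 14 - pH = 14 - 8.14
pOH = 5.86:

5.86


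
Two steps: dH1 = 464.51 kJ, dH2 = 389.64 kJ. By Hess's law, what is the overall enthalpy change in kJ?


Hess's law: enthalpy is a state function, so add the step enthalpies.
dH_total = dH1 + dH2 = 464.51 + (389.64)
dH_total = 854.15 kJ:

854.15 kJ


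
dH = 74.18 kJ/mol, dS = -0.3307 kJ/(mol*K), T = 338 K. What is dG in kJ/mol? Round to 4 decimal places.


Gibbs: dG = dH - T*dS (consistent units, dS already in kJ/(mol*K)).
T*dS = 338 * -0.3307 = -111.7766
dG = 74.18 - (-111.7766)
dG = 185.9566 kJ/mol, rounded to 4 dp:

185.9566 kJ/mol


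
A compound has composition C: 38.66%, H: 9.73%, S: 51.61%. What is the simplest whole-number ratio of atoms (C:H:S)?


Assume 100 g of compound, divide each mass% by atomic mass to get moles, then normalize by the smallest to get a raw atom ratio.
Moles per 100 g: C: 38.66/12.011 = 3.2187, H: 9.73/1.008 = 9.6528, S: 51.61/32.065 = 1.6095
Raw ratio (divide by min = 1.6095): C: 2.0, H: 5.997, S: 1.0
Multiply by 1 to clear fractions: C: 2.0 ~= 2, H: 5.997 ~= 6, S: 1.0 ~= 1
Reduce by GCD to get the simplest whole-number ratio:

2:6:1


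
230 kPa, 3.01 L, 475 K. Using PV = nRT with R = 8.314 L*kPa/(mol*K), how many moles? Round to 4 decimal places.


PV = nRT, solve for n = PV / (RT).
PV = 230 * 3.01 = 692.3
RT = 8.314 * 475 = 3949.15
n = 692.3 / 3949.15
n = 0.17530355 mol, rounded to 4 dp:

0.1753 mol


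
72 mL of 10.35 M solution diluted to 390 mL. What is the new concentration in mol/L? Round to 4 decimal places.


Dilution: M1*V1 = M2*V2, solve for M2.
M2 = M1*V1 / V2
M2 = 10.35 * 72 / 390
M2 = 745.2 / 390
M2 = 1.91076923 mol/L, rounded to 4 dp:

1.9108 mol/L


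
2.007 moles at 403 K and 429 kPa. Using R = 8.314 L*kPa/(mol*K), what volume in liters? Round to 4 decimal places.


PV = nRT, solve for V = nRT / P.
nRT = 2.007 * 8.314 * 403 = 6724.5378
V = 6724.5378 / 429
V = 15.67491329 L, rounded to 4 dp:

15.6749 L


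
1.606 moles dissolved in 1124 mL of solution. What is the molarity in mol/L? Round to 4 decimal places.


Convert volume to liters: V_L = V_mL / 1000.
V_L = 1124 / 1000 = 1.124 L
M = n / V_L = 1.606 / 1.124
M = 1.42882562 mol/L, rounded to 4 dp:

1.4288 mol/L


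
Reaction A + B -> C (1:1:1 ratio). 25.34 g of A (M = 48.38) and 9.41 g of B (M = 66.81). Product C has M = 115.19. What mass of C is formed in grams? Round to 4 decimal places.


Find moles of each reactant; the smaller value is the limiting reagent in a 1:1:1 reaction, so moles_C equals moles of the limiter.
n_A = mass_A / M_A = 25.34 / 48.38 = 0.52377 mol
n_B = mass_B / M_B = 9.41 / 66.81 = 0.140847 mol
Limiting reagent: B (smaller), n_limiting = 0.140847 mol
mass_C = n_limiting * M_C = 0.140847 * 115.19
mass_C = 16.22416593 g, rounded to 4 dp:

16.2242 g


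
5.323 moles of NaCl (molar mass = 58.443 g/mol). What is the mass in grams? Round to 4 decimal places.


mass = n * M
mass = 5.323 * 58.443
mass = 311.092089 g, rounded to 4 dp:

311.0921 g


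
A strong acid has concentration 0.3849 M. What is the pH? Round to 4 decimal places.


A strong acid dissociates completely, so [H+] equals the given concentration.
pH = -log10([H+]) = -log10(0.3849)
pH = 0.41465209, rounded to 4 dp:

0.4147


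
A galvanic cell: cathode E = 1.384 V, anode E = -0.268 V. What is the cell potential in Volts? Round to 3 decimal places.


Standard cell potential: E_cell = E_cathode - E_anode.
E_cell = 1.384 - (-0.268)
E_cell = 1.652 V, rounded to 3 dp:

1.652 V


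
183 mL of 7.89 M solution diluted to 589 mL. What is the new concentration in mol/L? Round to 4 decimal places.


Dilution: M1*V1 = M2*V2, solve for M2.
M2 = M1*V1 / V2
M2 = 7.89 * 183 / 589
M2 = 1443.87 / 589
M2 = 2.45139219 mol/L, rounded to 4 dp:

2.4514 mol/L


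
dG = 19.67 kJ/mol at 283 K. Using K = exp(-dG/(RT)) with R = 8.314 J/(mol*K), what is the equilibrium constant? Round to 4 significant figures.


dG is in kJ/mol; multiply by 1000 to match R in J/(mol*K).
RT = 8.314 * 283 = 2352.862 J/mol
exponent = -dG*1000 / (RT) = -(19.67*1000) / 2352.862 = -8.36003132
K = exp(-8.36003132)
K = 0.000234037, rounded to 4 significant figures:

0.0002340


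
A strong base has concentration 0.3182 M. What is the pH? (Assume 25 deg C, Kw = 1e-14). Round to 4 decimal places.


A strong base dissociates completely, so [OH-] equals the given concentration.
pOH = -log10([OH-]) = -log10(0.3182) = 0.4973
pH = 14 - pOH = 14 - 0.4973
pH = 13.5027, rounded to 4 dp:

13.5027


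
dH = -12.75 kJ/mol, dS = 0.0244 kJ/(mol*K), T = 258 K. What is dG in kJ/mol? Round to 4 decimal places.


Gibbs: dG = dH - T*dS (consistent units, dS already in kJ/(mol*K)).
T*dS = 258 * 0.0244 = 6.2952
dG = -12.75 - (6.2952)
dG = -19.0452 kJ/mol, rounded to 4 dp:

-19.0452 kJ/mol


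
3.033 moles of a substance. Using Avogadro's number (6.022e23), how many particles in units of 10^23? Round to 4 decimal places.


N = n * NA, then divide by 1e23 for the requested units.
N / 1e23 = n * 6.022
N / 1e23 = 3.033 * 6.022
N / 1e23 = 18.264726, rounded to 4 dp:

18.2647


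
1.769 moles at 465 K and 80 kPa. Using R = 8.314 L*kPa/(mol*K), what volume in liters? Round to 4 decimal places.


PV = nRT, solve for V = nRT / P.
nRT = 1.769 * 8.314 * 465 = 6838.9717
V = 6838.9717 / 80
V = 85.48714625 L, rounded to 4 dp:

85.4871 L


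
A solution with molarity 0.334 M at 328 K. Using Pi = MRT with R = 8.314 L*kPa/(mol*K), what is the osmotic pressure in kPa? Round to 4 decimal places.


Osmotic pressure (van't Hoff): Pi = M*R*T.
RT = 8.314 * 328 = 2726.992
Pi = 0.334 * 2726.992
Pi = 910.815328 kPa, rounded to 4 dp:

910.8153 kPa


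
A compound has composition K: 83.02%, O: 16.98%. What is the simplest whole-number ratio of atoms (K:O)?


Assume 100 g of compound, divide each mass% by atomic mass to get moles, then normalize by the smallest to get a raw atom ratio.
Moles per 100 g: K: 83.02/39.098 = 2.1234, O: 16.98/15.999 = 1.0613
Raw ratio (divide by min = 1.0613): K: 2.001, O: 1.0
Multiply by 1 to clear fractions: K: 2.001 ~= 2, O: 1.0 ~= 1
Reduce by GCD to get the simplest whole-number ratio:

2:1


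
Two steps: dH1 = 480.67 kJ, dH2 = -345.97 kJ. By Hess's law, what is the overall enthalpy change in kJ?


Hess's law: enthalpy is a state function, so add the step enthalpies.
dH_total = dH1 + dH2 = 480.67 + (-345.97)
dH_total = 134.7 kJ:

134.70 kJ
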